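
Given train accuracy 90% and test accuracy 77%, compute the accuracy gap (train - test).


Gap = train_accuracy - test_accuracy
= 90 - 77
= 13%
This gap suggests the model is overfitting.

13


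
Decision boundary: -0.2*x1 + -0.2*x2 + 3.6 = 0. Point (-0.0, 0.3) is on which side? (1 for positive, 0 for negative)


Compute -0.2 * -0.0 + -0.2 * 0.3 + 3.6
= 0.0 + -0.06 + 3.6
= 3.54
Since 3.54 >= 0, the point is on the positive side.

1


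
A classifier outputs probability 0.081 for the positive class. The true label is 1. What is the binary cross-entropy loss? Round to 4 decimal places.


For y=1: Loss = -log(p)
= -log(0.081)
= -(-2.5133)
= 2.5133

2.5133


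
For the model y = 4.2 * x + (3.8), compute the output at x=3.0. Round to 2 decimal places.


y = 4.2 * 3.0 + (3.8)
= 12.6 + (3.8)
= 16.40

16.40


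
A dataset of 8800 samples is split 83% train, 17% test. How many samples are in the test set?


Train samples = 8800 * 83% = 7304
Test samples = 8800 - 7304
= 1496

1496


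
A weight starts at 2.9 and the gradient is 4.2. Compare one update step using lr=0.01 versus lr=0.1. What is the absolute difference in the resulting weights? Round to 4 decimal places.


With lr=0.01: w_new = 2.9 - 0.01 * 4.2 = 2.858
With lr=0.1: w_new = 2.9 - 0.1 * 4.2 = 2.48
Absolute difference = |2.858 - 2.48|
= 0.3780

0.3780


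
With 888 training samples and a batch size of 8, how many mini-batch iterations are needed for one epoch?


Iterations per epoch = dataset_size / batch_size
= 888 / 8
= 111

111


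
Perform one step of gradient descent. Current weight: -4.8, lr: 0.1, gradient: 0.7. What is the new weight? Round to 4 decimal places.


w_new = w_old - lr * gradient
= -4.8 - 0.1 * 0.7
= -4.8 - (0.07)
= -4.8700

-4.8700


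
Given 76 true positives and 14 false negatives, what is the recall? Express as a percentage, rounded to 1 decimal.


Recall = TP / (TP + FN) * 100
= 76 / (76 + 14)
= 76 / 90
= 0.8444
= 84.4%

84.4


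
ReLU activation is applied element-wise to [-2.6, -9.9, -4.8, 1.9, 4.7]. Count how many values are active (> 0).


ReLU(x) = max(0, x) for each element:
ReLU(-2.6) = 0
ReLU(-9.9) = 0
ReLU(-4.8) = 0
ReLU(1.9) = 1.9
ReLU(4.7) = 4.7
Active neurons (>0): 2

2


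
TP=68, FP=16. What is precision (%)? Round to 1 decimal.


Precision = TP / (TP + FP) * 100
= 68 / (68 + 16)
= 68 / 84
= 0.8095
= 81.0%

81.0


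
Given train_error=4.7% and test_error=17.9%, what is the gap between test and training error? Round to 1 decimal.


Generalization gap = test_error - train_error
= 17.9 - 4.7
= 13.2%
A large gap suggests overfitting.

13.2


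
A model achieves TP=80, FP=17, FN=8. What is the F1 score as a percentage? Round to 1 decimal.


Precision = TP / (TP + FP) = 80 / 97 = 0.8247
Recall = TP / (TP + FN) = 80 / 88 = 0.9091
F1 = 2 * P * R / (P + R)
= 2 * 0.8247 * 0.9091 / (0.8247 + 0.9091)
= 1.4995 / 1.7338
= 0.8649
As percentage: 86.5%

86.5


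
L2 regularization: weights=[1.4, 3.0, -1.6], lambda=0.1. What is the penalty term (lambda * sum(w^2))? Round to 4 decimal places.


Squaring each weight:
1.4^2 = 1.96
3.0^2 = 9.0
(-1.6)^2 = 2.56
Sum of squares = 13.52
Penalty = 0.1 * 13.52 = 1.3520

1.3520


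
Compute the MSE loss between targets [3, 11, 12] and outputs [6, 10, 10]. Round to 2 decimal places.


Differences: [-3, 1, 2]
Squared errors: [9, 1, 4]
Sum of squared errors = 14
MSE = 14 / 3 = 4.67

4.67


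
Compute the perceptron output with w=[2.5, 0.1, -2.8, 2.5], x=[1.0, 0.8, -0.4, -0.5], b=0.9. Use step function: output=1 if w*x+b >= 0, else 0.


z = w . x + b
= 2.5*1.0 + 0.1*0.8 + -2.8*-0.4 + 2.5*-0.5 + 0.9
= 2.5 + 0.08 + 1.12 + -1.25 + 0.9
= 2.45 + 0.9
= 3.35
Since z = 3.35 >= 0, output = 1

1


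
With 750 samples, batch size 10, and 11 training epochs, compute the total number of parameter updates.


Iterations per epoch = 750 / 10 = 75
Total updates = iterations_per_epoch * epochs
= 75 * 11
= 825

825


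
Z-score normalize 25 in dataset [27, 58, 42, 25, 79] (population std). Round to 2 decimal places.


Mean = (27 + 58 + 42 + 25 + 79) / 5 = 46.2
Variance = sum((x_i - mean)^2) / n = 410.16
Std = sqrt(410.16) = 20.2524
Z = (x - mean) / std
= (25 - 46.2) / 20.2524
= -21.2 / 20.2524
= -1.05

-1.05


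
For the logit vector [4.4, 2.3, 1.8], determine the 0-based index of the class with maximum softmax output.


Softmax is a monotonic transformation, so it preserves the argmax.
We need to find the index of the maximum logit.
Index 0: 4.4
Index 1: 2.3
Index 2: 1.8
Maximum logit = 4.4 at index 0

0


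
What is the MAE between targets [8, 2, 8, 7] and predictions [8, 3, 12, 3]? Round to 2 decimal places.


Absolute errors: [0, 1, 4, 4]
Sum of absolute errors = 9
MAE = 9 / 4 = 2.25

2.25


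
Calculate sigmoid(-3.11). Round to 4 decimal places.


sigmoid(z) = 1 / (1 + exp(-z))
exp(-(-3.11)) = exp(3.11) = 22.421
1 + 22.421 = 23.421
1 / 23.421 = 0.0427

0.0427


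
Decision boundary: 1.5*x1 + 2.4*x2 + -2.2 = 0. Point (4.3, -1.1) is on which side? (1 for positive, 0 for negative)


Compute 1.5 * 4.3 + 2.4 * -1.1 + -2.2
= 6.45 + -2.64 + -2.2
= 1.61
Since 1.61 >= 0, the point is on the positive side.

1


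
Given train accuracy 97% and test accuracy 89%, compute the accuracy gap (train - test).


Gap = train_accuracy - test_accuracy
= 97 - 89
= 8%
This moderate gap may indicate mild overfitting.

8


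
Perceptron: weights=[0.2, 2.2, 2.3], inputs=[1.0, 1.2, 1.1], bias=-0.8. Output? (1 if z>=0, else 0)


z = w . x + b
= 0.2*1.0 + 2.2*1.2 + 2.3*1.1 + -0.8
= 0.2 + 2.64 + 2.53 + -0.8
= 5.37 + -0.8
= 4.57
Since z = 4.57 >= 0, output = 1

1


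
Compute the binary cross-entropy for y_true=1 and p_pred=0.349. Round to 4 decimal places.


For y=1: Loss = -log(p)
= -log(0.349)
= -(-1.0527)
= 1.0527

1.0527


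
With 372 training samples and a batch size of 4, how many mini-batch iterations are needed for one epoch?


Iterations per epoch = dataset_size / batch_size
= 372 / 4
= 93

93


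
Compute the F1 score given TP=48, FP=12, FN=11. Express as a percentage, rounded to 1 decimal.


Precision = TP / (TP + FP) = 48 / 60 = 0.8
Recall = TP / (TP + FN) = 48 / 59 = 0.8136
F1 = 2 * P * R / (P + R)
= 2 * 0.8 * 0.8136 / (0.8 + 0.8136)
= 1.3017 / 1.6136
= 0.8067
As percentage: 80.7%

80.7


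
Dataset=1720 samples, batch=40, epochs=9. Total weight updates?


Iterations per epoch = 1720 / 40 = 43
Total updates = iterations_per_epoch * epochs
= 43 * 9
= 387

387


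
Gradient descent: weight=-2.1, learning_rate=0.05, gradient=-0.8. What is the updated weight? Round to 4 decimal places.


w_new = w_old - lr * gradient
= -2.1 - 0.05 * -0.8
= -2.1 - (-0.04)
= -2.0600

-2.0600


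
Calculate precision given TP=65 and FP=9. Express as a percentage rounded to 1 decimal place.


Precision = TP / (TP + FP) * 100
= 65 / (65 + 9)
= 65 / 74
= 0.8784
= 87.8%

87.8


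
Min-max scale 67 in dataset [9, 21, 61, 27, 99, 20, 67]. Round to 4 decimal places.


Min = 9, Max = 99
Range = 99 - 9 = 90
Scaled = (x - min) / (max - min)
= (67 - 9) / 90
= 58 / 90
= 0.6444

0.6444


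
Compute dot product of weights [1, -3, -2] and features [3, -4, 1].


Element-wise products:
1 * 3 = 3
-3 * -4 = 12
-2 * 1 = -2
Sum = 3 + 12 + -2
= 13

13


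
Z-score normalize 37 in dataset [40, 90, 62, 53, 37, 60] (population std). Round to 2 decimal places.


Mean = (40 + 90 + 62 + 53 + 37 + 60) / 6 = 57.0
Variance = sum((x_i - mean)^2) / n = 304.6667
Std = sqrt(304.6667) = 17.4547
Z = (x - mean) / std
= (37 - 57.0) / 17.4547
= -20.0 / 17.4547
= -1.15

-1.15


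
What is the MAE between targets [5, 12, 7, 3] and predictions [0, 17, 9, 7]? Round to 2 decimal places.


Absolute errors: [5, 5, 2, 4]
Sum of absolute errors = 16
MAE = 16 / 4 = 4.00

4.00


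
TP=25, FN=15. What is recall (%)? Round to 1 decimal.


Recall = TP / (TP + FN) * 100
= 25 / (25 + 15)
= 25 / 40
= 0.625
= 62.5%

62.5


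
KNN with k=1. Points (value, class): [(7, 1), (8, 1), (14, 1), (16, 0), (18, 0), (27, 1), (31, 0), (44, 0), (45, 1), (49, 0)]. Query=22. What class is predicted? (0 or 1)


Distances from query 22:
Point 18 (class 0): distance = 4
K=1 nearest neighbors: classes = [0]
Votes for class 1: 0 / 1
Majority vote => class 0

0


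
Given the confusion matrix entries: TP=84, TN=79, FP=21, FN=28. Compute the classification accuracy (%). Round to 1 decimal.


Accuracy = (TP + TN) / (TP + TN + FP + FN) * 100
= (84 + 79) / (84 + 79 + 21 + 28)
= 163 / 212
= 0.7689
= 76.9%

76.9


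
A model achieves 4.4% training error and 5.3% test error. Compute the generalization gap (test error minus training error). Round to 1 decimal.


Generalization gap = test_error - train_error
= 5.3 - 4.4
= 0.9%
A small gap suggests good generalization.

0.9


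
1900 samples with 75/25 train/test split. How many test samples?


Train samples = 1900 * 75% = 1425
Test samples = 1900 - 1425
= 475

475


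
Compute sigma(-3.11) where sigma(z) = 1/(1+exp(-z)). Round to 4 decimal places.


sigmoid(z) = 1 / (1 + exp(-z))
exp(-(-3.11)) = exp(3.11) = 22.421
1 + 22.421 = 23.421
1 / 23.421 = 0.0427

0.0427


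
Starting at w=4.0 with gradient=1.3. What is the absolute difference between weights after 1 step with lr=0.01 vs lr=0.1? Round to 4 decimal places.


With lr=0.01: w_new = 4.0 - 0.01 * 1.3 = 3.987
With lr=0.1: w_new = 4.0 - 0.1 * 1.3 = 3.87
Absolute difference = |3.987 - 3.87|
= 0.1170

0.1170


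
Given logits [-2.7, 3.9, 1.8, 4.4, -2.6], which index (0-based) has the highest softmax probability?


Softmax is a monotonic transformation, so it preserves the argmax.
We need to find the index of the maximum logit.
Index 0: -2.7
Index 1: 3.9
Index 2: 1.8
Index 3: 4.4
Index 4: -2.6
Maximum logit = 4.4 at index 3

3


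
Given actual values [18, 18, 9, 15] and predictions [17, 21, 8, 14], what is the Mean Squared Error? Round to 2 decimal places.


Differences: [1, -3, 1, 1]
Squared errors: [1, 9, 1, 1]
Sum of squared errors = 12
MSE = 12 / 4 = 3.00

3.00


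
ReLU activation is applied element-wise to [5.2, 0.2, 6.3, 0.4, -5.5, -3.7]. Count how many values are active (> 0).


ReLU(x) = max(0, x) for each element:
ReLU(5.2) = 5.2
ReLU(0.2) = 0.2
ReLU(6.3) = 6.3
ReLU(0.4) = 0.4
ReLU(-5.5) = 0
ReLU(-3.7) = 0
Active neurons (>0): 4

4


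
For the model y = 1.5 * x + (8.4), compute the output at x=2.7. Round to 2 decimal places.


y = 1.5 * 2.7 + (8.4)
= 4.05 + (8.4)
= 12.45

12.45


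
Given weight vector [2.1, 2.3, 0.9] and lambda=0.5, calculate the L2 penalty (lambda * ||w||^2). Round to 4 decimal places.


Squaring each weight:
2.1^2 = 4.41
2.3^2 = 5.29
0.9^2 = 0.81
Sum of squares = 10.51
Penalty = 0.5 * 10.51 = 5.2550

5.2550


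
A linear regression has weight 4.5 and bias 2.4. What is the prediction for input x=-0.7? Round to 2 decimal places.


y = 4.5 * -0.7 + (2.4)
= -3.15 + (2.4)
= -0.75

-0.75


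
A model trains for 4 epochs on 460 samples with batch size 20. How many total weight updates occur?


Iterations per epoch = 460 / 20 = 23
Total updates = iterations_per_epoch * epochs
= 23 * 4
= 92

92


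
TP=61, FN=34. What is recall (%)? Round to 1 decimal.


Recall = TP / (TP + FN) * 100
= 61 / (61 + 34)
= 61 / 95
= 0.6421
= 64.2%

64.2


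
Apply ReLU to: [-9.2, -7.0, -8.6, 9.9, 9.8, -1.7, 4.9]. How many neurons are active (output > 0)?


ReLU(x) = max(0, x) for each element:
ReLU(-9.2) = 0
ReLU(-7.0) = 0
ReLU(-8.6) = 0
ReLU(9.9) = 9.9
ReLU(9.8) = 9.8
ReLU(-1.7) = 0
ReLU(4.9) = 4.9
Active neurons (>0): 3

3


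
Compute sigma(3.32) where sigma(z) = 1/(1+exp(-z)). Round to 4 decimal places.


sigmoid(z) = 1 / (1 + exp(-z))
exp(-(3.32)) = exp(-3.32) = 0.0362
1 + 0.0362 = 1.0362
1 / 1.0362 = 0.9651

0.9651


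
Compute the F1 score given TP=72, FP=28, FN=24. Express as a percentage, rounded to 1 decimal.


Precision = TP / (TP + FP) = 72 / 100 = 0.72
Recall = TP / (TP + FN) = 72 / 96 = 0.75
F1 = 2 * P * R / (P + R)
= 2 * 0.72 * 0.75 / (0.72 + 0.75)
= 1.08 / 1.47
= 0.7347
As percentage: 73.5%

73.5


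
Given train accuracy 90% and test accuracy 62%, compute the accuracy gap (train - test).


Gap = train_accuracy - test_accuracy
= 90 - 62
= 28%
This large gap strongly indicates overfitting.

28


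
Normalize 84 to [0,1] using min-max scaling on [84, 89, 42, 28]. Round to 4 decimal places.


Min = 28, Max = 89
Range = 89 - 28 = 61
Scaled = (x - min) / (max - min)
= (84 - 28) / 61
= 56 / 61
= 0.9180

0.9180


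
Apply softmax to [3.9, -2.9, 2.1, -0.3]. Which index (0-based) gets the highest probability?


Softmax is a monotonic transformation, so it preserves the argmax.
We need to find the index of the maximum logit.
Index 0: 3.9
Index 1: -2.9
Index 2: 2.1
Index 3: -0.3
Maximum logit = 3.9 at index 0

0


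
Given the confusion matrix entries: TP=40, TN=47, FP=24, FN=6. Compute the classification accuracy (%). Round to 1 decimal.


Accuracy = (TP + TN) / (TP + TN + FP + FN) * 100
= (40 + 47) / (40 + 47 + 24 + 6)
= 87 / 117
= 0.7436
= 74.4%

74.4


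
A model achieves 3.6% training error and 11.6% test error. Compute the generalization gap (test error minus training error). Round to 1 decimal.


Generalization gap = test_error - train_error
= 11.6 - 3.6
= 8.0%
A moderate gap.

8.0


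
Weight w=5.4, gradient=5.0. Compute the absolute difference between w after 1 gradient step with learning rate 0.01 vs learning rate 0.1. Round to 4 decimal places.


With lr=0.01: w_new = 5.4 - 0.01 * 5.0 = 5.35
With lr=0.1: w_new = 5.4 - 0.1 * 5.0 = 4.9
Absolute difference = |5.35 - 4.9|
= 0.4500

0.4500


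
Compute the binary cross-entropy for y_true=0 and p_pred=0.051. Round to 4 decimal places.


For y=0: Loss = -log(1-p)
= -log(1 - 0.051)
= -log(0.949)
= -(-0.0523)
= 0.0523

0.0523


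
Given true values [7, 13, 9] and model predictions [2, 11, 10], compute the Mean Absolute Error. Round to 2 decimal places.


Absolute errors: [5, 2, 1]
Sum of absolute errors = 8
MAE = 8 / 3 = 2.67

2.67


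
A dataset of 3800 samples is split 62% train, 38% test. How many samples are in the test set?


Train samples = 3800 * 62% = 2356
Test samples = 3800 - 2356
= 1444

1444


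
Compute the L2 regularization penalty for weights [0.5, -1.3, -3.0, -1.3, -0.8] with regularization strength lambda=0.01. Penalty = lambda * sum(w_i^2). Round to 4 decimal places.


Squaring each weight:
0.5^2 = 0.25
(-1.3)^2 = 1.69
(-3.0)^2 = 9.0
(-1.3)^2 = 1.69
(-0.8)^2 = 0.64
Sum of squares = 13.27
Penalty = 0.01 * 13.27 = 0.1327

0.1327


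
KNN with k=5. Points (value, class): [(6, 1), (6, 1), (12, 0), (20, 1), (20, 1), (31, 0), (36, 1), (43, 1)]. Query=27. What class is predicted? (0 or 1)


Distances from query 27:
Point 31 (class 0): distance = 4
Point 20 (class 1): distance = 7
Point 20 (class 1): distance = 7
Point 36 (class 1): distance = 9
Point 12 (class 0): distance = 15
K=5 nearest neighbors: classes = [0, 1, 1, 1, 0]
Votes for class 1: 3 / 5
Majority vote => class 1

1


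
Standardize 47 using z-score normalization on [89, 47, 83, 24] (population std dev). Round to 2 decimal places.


Mean = (89 + 47 + 83 + 24) / 4 = 60.75
Variance = sum((x_i - mean)^2) / n = 708.1875
Std = sqrt(708.1875) = 26.6118
Z = (x - mean) / std
= (47 - 60.75) / 26.6118
= -13.75 / 26.6118
= -0.52

-0.52


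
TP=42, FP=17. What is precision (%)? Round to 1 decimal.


Precision = TP / (TP + FP) * 100
= 42 / (42 + 17)
= 42 / 59
= 0.7119
= 71.2%

71.2


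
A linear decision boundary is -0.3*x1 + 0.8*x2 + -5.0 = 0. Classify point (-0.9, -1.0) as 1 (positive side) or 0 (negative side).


Compute -0.3 * -0.9 + 0.8 * -1.0 + -5.0
= 0.27 + -0.8 + -5.0
= -5.53
Since -5.53 < 0, the point is on the negative side.

0


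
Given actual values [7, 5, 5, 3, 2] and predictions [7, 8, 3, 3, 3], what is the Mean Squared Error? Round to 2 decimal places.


Differences: [0, -3, 2, 0, -1]
Squared errors: [0, 9, 4, 0, 1]
Sum of squared errors = 14
MSE = 14 / 5 = 2.80

2.80


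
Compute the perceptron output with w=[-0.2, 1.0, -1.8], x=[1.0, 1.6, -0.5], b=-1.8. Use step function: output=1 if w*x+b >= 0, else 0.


z = w . x + b
= -0.2*1.0 + 1.0*1.6 + -1.8*-0.5 + -1.8
= -0.2 + 1.6 + 0.9 + -1.8
= 2.3 + -1.8
= 0.5
Since z = 0.5 >= 0, output = 1

1


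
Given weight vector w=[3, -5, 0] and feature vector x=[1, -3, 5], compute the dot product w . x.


Element-wise products:
3 * 1 = 3
-5 * -3 = 15
0 * 5 = 0
Sum = 3 + 15 + 0
= 18

18


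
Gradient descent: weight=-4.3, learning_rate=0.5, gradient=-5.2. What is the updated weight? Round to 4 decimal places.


w_new = w_old - lr * gradient
= -4.3 - 0.5 * -5.2
= -4.3 - (-2.6)
= -1.7000

-1.7000


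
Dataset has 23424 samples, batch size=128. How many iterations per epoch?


Iterations per epoch = dataset_size / batch_size
= 23424 / 128
= 183

183


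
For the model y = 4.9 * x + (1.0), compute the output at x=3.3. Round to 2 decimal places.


y = 4.9 * 3.3 + (1.0)
= 16.17 + (1.0)
= 17.17

17.17


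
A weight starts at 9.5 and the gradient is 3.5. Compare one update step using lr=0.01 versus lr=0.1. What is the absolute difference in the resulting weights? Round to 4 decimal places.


With lr=0.01: w_new = 9.5 - 0.01 * 3.5 = 9.465
With lr=0.1: w_new = 9.5 - 0.1 * 3.5 = 9.15
Absolute difference = |9.465 - 9.15|
= 0.3150

0.3150


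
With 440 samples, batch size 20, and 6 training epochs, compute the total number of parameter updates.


Iterations per epoch = 440 / 20 = 22
Total updates = iterations_per_epoch * epochs
= 22 * 6
= 132

132


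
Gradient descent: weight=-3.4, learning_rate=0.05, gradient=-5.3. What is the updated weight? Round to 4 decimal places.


w_new = w_old - lr * gradient
= -3.4 - 0.05 * -5.3
= -3.4 - (-0.265)
= -3.1350

-3.1350


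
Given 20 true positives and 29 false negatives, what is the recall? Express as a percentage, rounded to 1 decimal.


Recall = TP / (TP + FN) * 100
= 20 / (20 + 29)
= 20 / 49
= 0.4082
= 40.8%

40.8


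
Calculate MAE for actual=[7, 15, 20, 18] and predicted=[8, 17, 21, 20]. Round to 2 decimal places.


Absolute errors: [1, 2, 1, 2]
Sum of absolute errors = 6
MAE = 6 / 4 = 1.50

1.50


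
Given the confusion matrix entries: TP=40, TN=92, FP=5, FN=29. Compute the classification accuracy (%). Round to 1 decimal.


Accuracy = (TP + TN) / (TP + TN + FP + FN) * 100
= (40 + 92) / (40 + 92 + 5 + 29)
= 132 / 166
= 0.7952
= 79.5%

79.5


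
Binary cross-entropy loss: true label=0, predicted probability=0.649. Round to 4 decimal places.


For y=0: Loss = -log(1-p)
= -log(1 - 0.649)
= -log(0.351)
= -(-1.047)
= 1.0470

1.0470


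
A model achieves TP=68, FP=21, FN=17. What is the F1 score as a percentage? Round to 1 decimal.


Precision = TP / (TP + FP) = 68 / 89 = 0.764
Recall = TP / (TP + FN) = 68 / 85 = 0.8
F1 = 2 * P * R / (P + R)
= 2 * 0.764 * 0.8 / (0.764 + 0.8)
= 1.2225 / 1.564
= 0.7816
As percentage: 78.2%

78.2


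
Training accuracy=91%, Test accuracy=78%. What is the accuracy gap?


Gap = train_accuracy - test_accuracy
= 91 - 78
= 13%
This gap suggests the model is overfitting.

13


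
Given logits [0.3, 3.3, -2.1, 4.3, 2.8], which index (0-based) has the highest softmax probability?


Softmax is a monotonic transformation, so it preserves the argmax.
We need to find the index of the maximum logit.
Index 0: 0.3
Index 1: 3.3
Index 2: -2.1
Index 3: 4.3
Index 4: 2.8
Maximum logit = 4.3 at index 3

3


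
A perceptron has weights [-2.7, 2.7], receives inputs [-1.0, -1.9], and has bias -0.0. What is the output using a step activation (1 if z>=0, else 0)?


z = w . x + b
= -2.7*-1.0 + 2.7*-1.9 + -0.0
= 2.7 + -5.13 + -0.0
= -2.43 + -0.0
= -2.43
Since z = -2.43 < 0, output = 0

0


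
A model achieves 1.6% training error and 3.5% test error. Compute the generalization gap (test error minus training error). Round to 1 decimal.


Generalization gap = test_error - train_error
= 3.5 - 1.6
= 1.9%
A small gap suggests good generalization.

1.9


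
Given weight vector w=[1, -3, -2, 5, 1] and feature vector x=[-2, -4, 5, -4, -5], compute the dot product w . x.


Element-wise products:
1 * -2 = -2
-3 * -4 = 12
-2 * 5 = -10
5 * -4 = -20
1 * -5 = -5
Sum = -2 + 12 + -10 + -20 + -5
= -25

-25


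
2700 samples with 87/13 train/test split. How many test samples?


Train samples = 2700 * 87% = 2349
Test samples = 2700 - 2349
= 351

351


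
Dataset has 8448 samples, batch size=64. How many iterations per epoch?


Iterations per epoch = dataset_size / batch_size
= 8448 / 64
= 132

132


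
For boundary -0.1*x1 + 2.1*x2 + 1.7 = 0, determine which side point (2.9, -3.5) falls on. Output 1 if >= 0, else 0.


Compute -0.1 * 2.9 + 2.1 * -3.5 + 1.7
= -0.29 + -7.35 + 1.7
= -5.94
Since -5.94 < 0, the point is on the negative side.

0


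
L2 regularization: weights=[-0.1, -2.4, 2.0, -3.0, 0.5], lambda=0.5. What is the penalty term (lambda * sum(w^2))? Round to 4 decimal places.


Squaring each weight:
(-0.1)^2 = 0.01
(-2.4)^2 = 5.76
2.0^2 = 4.0
(-3.0)^2 = 9.0
0.5^2 = 0.25
Sum of squares = 19.02
Penalty = 0.5 * 19.02 = 9.5100

9.5100


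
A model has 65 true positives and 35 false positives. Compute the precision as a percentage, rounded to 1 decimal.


Precision = TP / (TP + FP) * 100
= 65 / (65 + 35)
= 65 / 100
= 0.65
= 65.0%

65.0


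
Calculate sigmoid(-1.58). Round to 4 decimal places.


sigmoid(z) = 1 / (1 + exp(-z))
exp(-(-1.58)) = exp(1.58) = 4.855
1 + 4.855 = 5.855
1 / 5.855 = 0.1708

0.1708


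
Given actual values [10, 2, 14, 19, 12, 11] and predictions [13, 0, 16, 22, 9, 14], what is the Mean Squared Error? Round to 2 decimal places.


Differences: [-3, 2, -2, -3, 3, -3]
Squared errors: [9, 4, 4, 9, 9, 9]
Sum of squared errors = 44
MSE = 44 / 6 = 7.33

7.33


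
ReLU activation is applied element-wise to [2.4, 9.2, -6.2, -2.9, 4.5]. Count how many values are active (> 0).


ReLU(x) = max(0, x) for each element:
ReLU(2.4) = 2.4
ReLU(9.2) = 9.2
ReLU(-6.2) = 0
ReLU(-2.9) = 0
ReLU(4.5) = 4.5
Active neurons (>0): 3

3


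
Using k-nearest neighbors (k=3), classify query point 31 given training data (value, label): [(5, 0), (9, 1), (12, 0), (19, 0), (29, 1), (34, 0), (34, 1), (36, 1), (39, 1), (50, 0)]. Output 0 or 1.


Distances from query 31:
Point 29 (class 1): distance = 2
Point 34 (class 0): distance = 3
Point 34 (class 1): distance = 3
K=3 nearest neighbors: classes = [1, 0, 1]
Votes for class 1: 2 / 3
Majority vote => class 1

1


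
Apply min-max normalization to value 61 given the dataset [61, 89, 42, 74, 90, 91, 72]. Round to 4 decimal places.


Min = 42, Max = 91
Range = 91 - 42 = 49
Scaled = (x - min) / (max - min)
= (61 - 42) / 49
= 19 / 49
= 0.3878

0.3878


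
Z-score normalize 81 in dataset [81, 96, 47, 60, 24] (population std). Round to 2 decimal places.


Mean = (81 + 96 + 47 + 60 + 24) / 5 = 61.6
Variance = sum((x_i - mean)^2) / n = 637.84
Std = sqrt(637.84) = 25.2555
Z = (x - mean) / std
= (81 - 61.6) / 25.2555
= 19.4 / 25.2555
= 0.77

0.77


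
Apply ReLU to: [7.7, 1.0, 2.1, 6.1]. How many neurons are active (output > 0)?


ReLU(x) = max(0, x) for each element:
ReLU(7.7) = 7.7
ReLU(1.0) = 1.0
ReLU(2.1) = 2.1
ReLU(6.1) = 6.1
Active neurons (>0): 4

4


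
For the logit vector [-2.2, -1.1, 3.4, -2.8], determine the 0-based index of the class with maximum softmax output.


Softmax is a monotonic transformation, so it preserves the argmax.
We need to find the index of the maximum logit.
Index 0: -2.2
Index 1: -1.1
Index 2: 3.4
Index 3: -2.8
Maximum logit = 3.4 at index 2

2


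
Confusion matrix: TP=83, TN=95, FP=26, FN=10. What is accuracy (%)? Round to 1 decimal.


Accuracy = (TP + TN) / (TP + TN + FP + FN) * 100
= (83 + 95) / (83 + 95 + 26 + 10)
= 178 / 214
= 0.8318
= 83.2%

83.2


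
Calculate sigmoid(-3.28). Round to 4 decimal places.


sigmoid(z) = 1 / (1 + exp(-z))
exp(-(-3.28)) = exp(3.28) = 26.5758
1 + 26.5758 = 27.5758
1 / 27.5758 = 0.0363

0.0363


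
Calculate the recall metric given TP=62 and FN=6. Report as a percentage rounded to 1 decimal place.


Recall = TP / (TP + FN) * 100
= 62 / (62 + 6)
= 62 / 68
= 0.9118
= 91.2%

91.2


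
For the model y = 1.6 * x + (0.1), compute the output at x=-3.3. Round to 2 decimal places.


y = 1.6 * -3.3 + (0.1)
= -5.28 + (0.1)
= -5.18

-5.18


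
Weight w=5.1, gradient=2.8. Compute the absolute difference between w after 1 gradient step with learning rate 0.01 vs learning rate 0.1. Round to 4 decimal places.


With lr=0.01: w_new = 5.1 - 0.01 * 2.8 = 5.072
With lr=0.1: w_new = 5.1 - 0.1 * 2.8 = 4.82
Absolute difference = |5.072 - 4.82|
= 0.2520

0.2520


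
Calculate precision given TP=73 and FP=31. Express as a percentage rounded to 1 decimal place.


Precision = TP / (TP + FP) * 100
= 73 / (73 + 31)
= 73 / 104
= 0.7019
= 70.2%

70.2


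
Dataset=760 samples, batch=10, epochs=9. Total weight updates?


Iterations per epoch = 760 / 10 = 76
Total updates = iterations_per_epoch * epochs
= 76 * 9
= 684

684


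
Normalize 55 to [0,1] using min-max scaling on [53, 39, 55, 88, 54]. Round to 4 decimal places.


Min = 39, Max = 88
Range = 88 - 39 = 49
Scaled = (x - min) / (max - min)
= (55 - 39) / 49
= 16 / 49
= 0.3265

0.3265


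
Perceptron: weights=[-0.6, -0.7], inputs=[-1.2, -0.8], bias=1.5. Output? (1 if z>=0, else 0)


z = w . x + b
= -0.6*-1.2 + -0.7*-0.8 + 1.5
= 0.72 + 0.56 + 1.5
= 1.28 + 1.5
= 2.78
Since z = 2.78 >= 0, output = 1

1


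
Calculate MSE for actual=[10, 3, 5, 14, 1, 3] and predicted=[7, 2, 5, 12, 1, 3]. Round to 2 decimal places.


Differences: [3, 1, 0, 2, 0, 0]
Squared errors: [9, 1, 0, 4, 0, 0]
Sum of squared errors = 14
MSE = 14 / 6 = 2.33

2.33


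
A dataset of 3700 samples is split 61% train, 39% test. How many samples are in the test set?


Train samples = 3700 * 61% = 2257
Test samples = 3700 - 2257
= 1443

1443


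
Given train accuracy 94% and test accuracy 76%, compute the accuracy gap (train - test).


Gap = train_accuracy - test_accuracy
= 94 - 76
= 18%
This gap suggests the model is overfitting.

18


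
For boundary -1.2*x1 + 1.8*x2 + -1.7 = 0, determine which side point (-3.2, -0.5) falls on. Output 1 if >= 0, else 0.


Compute -1.2 * -3.2 + 1.8 * -0.5 + -1.7
= 3.84 + -0.9 + -1.7
= 1.24
Since 1.24 >= 0, the point is on the positive side.

1


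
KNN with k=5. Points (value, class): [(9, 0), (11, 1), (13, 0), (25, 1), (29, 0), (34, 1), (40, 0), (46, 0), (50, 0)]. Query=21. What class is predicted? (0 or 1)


Distances from query 21:
Point 25 (class 1): distance = 4
Point 13 (class 0): distance = 8
Point 29 (class 0): distance = 8
Point 11 (class 1): distance = 10
Point 9 (class 0): distance = 12
K=5 nearest neighbors: classes = [1, 0, 0, 1, 0]
Votes for class 1: 2 / 5
Majority vote => class 0

0


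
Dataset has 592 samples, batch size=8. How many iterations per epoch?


Iterations per epoch = dataset_size / batch_size
= 592 / 8
= 74

74


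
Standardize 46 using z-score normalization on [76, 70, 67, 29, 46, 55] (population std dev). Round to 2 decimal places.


Mean = (76 + 70 + 67 + 29 + 46 + 55) / 6 = 57.1667
Variance = sum((x_i - mean)^2) / n = 256.4722
Std = sqrt(256.4722) = 16.0148
Z = (x - mean) / std
= (46 - 57.1667) / 16.0148
= -11.1667 / 16.0148
= -0.70

-0.70


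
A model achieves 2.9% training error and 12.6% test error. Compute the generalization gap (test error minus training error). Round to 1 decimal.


Generalization gap = test_error - train_error
= 12.6 - 2.9
= 9.7%
A moderate gap.

9.7


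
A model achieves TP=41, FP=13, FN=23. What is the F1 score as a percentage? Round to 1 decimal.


Precision = TP / (TP + FP) = 41 / 54 = 0.7593
Recall = TP / (TP + FN) = 41 / 64 = 0.6406
F1 = 2 * P * R / (P + R)
= 2 * 0.7593 * 0.6406 / (0.7593 + 0.6406)
= 0.9728 / 1.3999
= 0.6949
As percentage: 69.5%

69.5


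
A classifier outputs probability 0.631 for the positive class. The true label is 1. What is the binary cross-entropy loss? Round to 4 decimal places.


For y=1: Loss = -log(p)
= -log(0.631)
= -(-0.4604)
= 0.4604

0.4604


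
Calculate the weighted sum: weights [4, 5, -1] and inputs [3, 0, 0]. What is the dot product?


Element-wise products:
4 * 3 = 12
5 * 0 = 0
-1 * 0 = 0
Sum = 12 + 0 + 0
= 12

12


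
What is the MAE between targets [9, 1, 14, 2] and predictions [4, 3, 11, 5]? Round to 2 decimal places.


Absolute errors: [5, 2, 3, 3]
Sum of absolute errors = 13
MAE = 13 / 4 = 3.25

3.25


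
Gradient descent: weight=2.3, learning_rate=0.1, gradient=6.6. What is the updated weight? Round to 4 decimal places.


w_new = w_old - lr * gradient
= 2.3 - 0.1 * 6.6
= 2.3 - (0.66)
= 1.6400

1.6400


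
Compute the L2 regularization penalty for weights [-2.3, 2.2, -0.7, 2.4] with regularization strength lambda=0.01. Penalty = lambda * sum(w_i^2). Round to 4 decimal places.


Squaring each weight:
(-2.3)^2 = 5.29
2.2^2 = 4.84
(-0.7)^2 = 0.49
2.4^2 = 5.76
Sum of squares = 16.38
Penalty = 0.01 * 16.38 = 0.1638

0.1638


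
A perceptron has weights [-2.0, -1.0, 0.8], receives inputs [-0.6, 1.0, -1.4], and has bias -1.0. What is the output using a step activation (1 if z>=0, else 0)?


z = w . x + b
= -2.0*-0.6 + -1.0*1.0 + 0.8*-1.4 + -1.0
= 1.2 + -1.0 + -1.12 + -1.0
= -0.92 + -1.0
= -1.92
Since z = -1.92 < 0, output = 0

0


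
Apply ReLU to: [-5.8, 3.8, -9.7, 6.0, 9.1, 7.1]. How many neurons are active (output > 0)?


ReLU(x) = max(0, x) for each element:
ReLU(-5.8) = 0
ReLU(3.8) = 3.8
ReLU(-9.7) = 0
ReLU(6.0) = 6.0
ReLU(9.1) = 9.1
ReLU(7.1) = 7.1
Active neurons (>0): 4

4


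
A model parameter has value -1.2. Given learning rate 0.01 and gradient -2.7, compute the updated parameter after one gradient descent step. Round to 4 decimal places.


w_new = w_old - lr * gradient
= -1.2 - 0.01 * -2.7
= -1.2 - (-0.027)
= -1.1730

-1.1730


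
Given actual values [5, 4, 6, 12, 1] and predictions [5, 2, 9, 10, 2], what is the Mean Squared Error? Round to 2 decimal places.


Differences: [0, 2, -3, 2, -1]
Squared errors: [0, 4, 9, 4, 1]
Sum of squared errors = 18
MSE = 18 / 5 = 3.60

3.60


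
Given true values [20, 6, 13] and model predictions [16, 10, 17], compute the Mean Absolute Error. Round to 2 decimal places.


Absolute errors: [4, 4, 4]
Sum of absolute errors = 12
MAE = 12 / 3 = 4.00

4.00


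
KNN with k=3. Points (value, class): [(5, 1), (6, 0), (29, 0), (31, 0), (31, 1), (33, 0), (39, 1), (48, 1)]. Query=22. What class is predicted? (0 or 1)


Distances from query 22:
Point 29 (class 0): distance = 7
Point 31 (class 0): distance = 9
Point 31 (class 1): distance = 9
K=3 nearest neighbors: classes = [0, 0, 1]
Votes for class 1: 1 / 3
Majority vote => class 0

0


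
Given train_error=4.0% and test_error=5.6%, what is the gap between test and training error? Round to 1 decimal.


Generalization gap = test_error - train_error
= 5.6 - 4.0
= 1.6%
A small gap suggests good generalization.

1.6


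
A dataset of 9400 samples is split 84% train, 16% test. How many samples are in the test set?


Train samples = 9400 * 84% = 7896
Test samples = 9400 - 7896
= 1504

1504


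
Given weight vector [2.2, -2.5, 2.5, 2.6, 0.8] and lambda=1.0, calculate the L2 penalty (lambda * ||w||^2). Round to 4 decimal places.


Squaring each weight:
2.2^2 = 4.84
(-2.5)^2 = 6.25
2.5^2 = 6.25
2.6^2 = 6.76
0.8^2 = 0.64
Sum of squares = 24.74
Penalty = 1.0 * 24.74 = 24.7400

24.7400


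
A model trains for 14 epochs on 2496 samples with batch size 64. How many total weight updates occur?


Iterations per epoch = 2496 / 64 = 39
Total updates = iterations_per_epoch * epochs
= 39 * 14
= 546

546


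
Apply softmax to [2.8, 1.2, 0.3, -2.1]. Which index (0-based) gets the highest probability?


Softmax is a monotonic transformation, so it preserves the argmax.
We need to find the index of the maximum logit.
Index 0: 2.8
Index 1: 1.2
Index 2: 0.3
Index 3: -2.1
Maximum logit = 2.8 at index 0

0


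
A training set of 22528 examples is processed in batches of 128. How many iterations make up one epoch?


Iterations per epoch = dataset_size / batch_size
= 22528 / 128
= 176

176


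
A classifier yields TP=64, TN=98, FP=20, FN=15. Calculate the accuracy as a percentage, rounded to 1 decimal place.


Accuracy = (TP + TN) / (TP + TN + FP + FN) * 100
= (64 + 98) / (64 + 98 + 20 + 15)
= 162 / 197
= 0.8223
= 82.2%

82.2


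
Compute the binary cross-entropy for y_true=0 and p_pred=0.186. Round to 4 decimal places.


For y=0: Loss = -log(1-p)
= -log(1 - 0.186)
= -log(0.814)
= -(-0.2058)
= 0.2058

0.2058


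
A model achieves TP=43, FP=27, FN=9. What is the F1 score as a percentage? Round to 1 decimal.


Precision = TP / (TP + FP) = 43 / 70 = 0.6143
Recall = TP / (TP + FN) = 43 / 52 = 0.8269
F1 = 2 * P * R / (P + R)
= 2 * 0.6143 * 0.8269 / (0.6143 + 0.8269)
= 1.0159 / 1.4412
= 0.7049
As percentage: 70.5%

70.5


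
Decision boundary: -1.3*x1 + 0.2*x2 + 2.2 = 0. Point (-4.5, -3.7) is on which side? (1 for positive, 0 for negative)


Compute -1.3 * -4.5 + 0.2 * -3.7 + 2.2
= 5.85 + -0.74 + 2.2
= 7.31
Since 7.31 >= 0, the point is on the positive side.

1


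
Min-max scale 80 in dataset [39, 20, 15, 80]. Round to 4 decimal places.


Min = 15, Max = 80
Range = 80 - 15 = 65
Scaled = (x - min) / (max - min)
= (80 - 15) / 65
= 65 / 65
= 1.0000

1.0000


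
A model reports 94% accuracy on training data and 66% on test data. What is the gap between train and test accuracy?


Gap = train_accuracy - test_accuracy
= 94 - 66
= 28%
This large gap strongly indicates overfitting.

28


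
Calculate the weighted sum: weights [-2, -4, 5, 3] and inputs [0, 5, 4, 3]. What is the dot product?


Element-wise products:
-2 * 0 = 0
-4 * 5 = -20
5 * 4 = 20
3 * 3 = 9
Sum = 0 + -20 + 20 + 9
= 9

9


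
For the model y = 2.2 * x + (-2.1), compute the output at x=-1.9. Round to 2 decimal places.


y = 2.2 * -1.9 + (-2.1)
= -4.18 + (-2.1)
= -6.28

-6.28


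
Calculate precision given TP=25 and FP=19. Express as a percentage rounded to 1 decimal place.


Precision = TP / (TP + FP) * 100
= 25 / (25 + 19)
= 25 / 44
= 0.5682
= 56.8%

56.8


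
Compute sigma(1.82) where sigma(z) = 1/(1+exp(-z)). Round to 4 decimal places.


sigmoid(z) = 1 / (1 + exp(-z))
exp(-(1.82)) = exp(-1.82) = 0.162
1 + 0.162 = 1.162
1 / 1.162 = 0.8606

0.8606


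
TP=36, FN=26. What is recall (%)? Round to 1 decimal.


Recall = TP / (TP + FN) * 100
= 36 / (36 + 26)
= 36 / 62
= 0.5806
= 58.1%

58.1


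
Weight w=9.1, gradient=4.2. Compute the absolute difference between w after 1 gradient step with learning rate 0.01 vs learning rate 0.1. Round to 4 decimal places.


With lr=0.01: w_new = 9.1 - 0.01 * 4.2 = 9.058
With lr=0.1: w_new = 9.1 - 0.1 * 4.2 = 8.68
Absolute difference = |9.058 - 8.68|
= 0.3780

0.3780


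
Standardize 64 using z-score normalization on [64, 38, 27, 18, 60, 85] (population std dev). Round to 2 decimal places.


Mean = (64 + 38 + 27 + 18 + 60 + 85) / 6 = 48.6667
Variance = sum((x_i - mean)^2) / n = 534.5556
Std = sqrt(534.5556) = 23.1205
Z = (x - mean) / std
= (64 - 48.6667) / 23.1205
= 15.3333 / 23.1205
= 0.66

0.66


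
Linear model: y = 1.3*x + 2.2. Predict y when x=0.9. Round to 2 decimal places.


y = 1.3 * 0.9 + (2.2)
= 1.17 + (2.2)
= 3.37

3.37


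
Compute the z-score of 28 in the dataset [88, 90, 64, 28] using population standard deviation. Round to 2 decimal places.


Mean = (88 + 90 + 64 + 28) / 4 = 67.5
Variance = sum((x_i - mean)^2) / n = 624.75
Std = sqrt(624.75) = 24.995
Z = (x - mean) / std
= (28 - 67.5) / 24.995
= -39.5 / 24.995
= -1.58

-1.58


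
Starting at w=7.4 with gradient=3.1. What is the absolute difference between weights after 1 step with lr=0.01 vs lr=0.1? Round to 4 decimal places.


With lr=0.01: w_new = 7.4 - 0.01 * 3.1 = 7.369
With lr=0.1: w_new = 7.4 - 0.1 * 3.1 = 7.09
Absolute difference = |7.369 - 7.09|
= 0.2790

0.2790


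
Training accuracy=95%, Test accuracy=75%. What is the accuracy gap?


Gap = train_accuracy - test_accuracy
= 95 - 75
= 20%
This gap suggests the model is overfitting.

20


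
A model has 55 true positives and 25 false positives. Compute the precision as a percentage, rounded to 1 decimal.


Precision = TP / (TP + FP) * 100
= 55 / (55 + 25)
= 55 / 80
= 0.6875
= 68.8%

68.8


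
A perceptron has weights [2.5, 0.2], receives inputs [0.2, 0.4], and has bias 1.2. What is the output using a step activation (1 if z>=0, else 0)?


z = w . x + b
= 2.5*0.2 + 0.2*0.4 + 1.2
= 0.5 + 0.08 + 1.2
= 0.58 + 1.2
= 1.78
Since z = 1.78 >= 0, output = 1

1


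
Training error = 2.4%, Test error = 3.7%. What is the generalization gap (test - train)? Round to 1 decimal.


Generalization gap = test_error - train_error
= 3.7 - 2.4
= 1.3%
A small gap suggests good generalization.

1.3


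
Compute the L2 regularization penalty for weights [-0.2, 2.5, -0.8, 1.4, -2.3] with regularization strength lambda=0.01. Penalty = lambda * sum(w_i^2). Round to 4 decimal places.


Squaring each weight:
(-0.2)^2 = 0.04
2.5^2 = 6.25
(-0.8)^2 = 0.64
1.4^2 = 1.96
(-2.3)^2 = 5.29
Sum of squares = 14.18
Penalty = 0.01 * 14.18 = 0.1418

0.1418


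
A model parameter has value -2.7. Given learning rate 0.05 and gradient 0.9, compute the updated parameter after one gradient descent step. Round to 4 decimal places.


w_new = w_old - lr * gradient
= -2.7 - 0.05 * 0.9
= -2.7 - (0.045)
= -2.7450

-2.7450


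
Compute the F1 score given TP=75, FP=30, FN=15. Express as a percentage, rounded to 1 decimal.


Precision = TP / (TP + FP) = 75 / 105 = 0.7143
Recall = TP / (TP + FN) = 75 / 90 = 0.8333
F1 = 2 * P * R / (P + R)
= 2 * 0.7143 * 0.8333 / (0.7143 + 0.8333)
= 1.1905 / 1.5476
= 0.7692
As percentage: 76.9%

76.9


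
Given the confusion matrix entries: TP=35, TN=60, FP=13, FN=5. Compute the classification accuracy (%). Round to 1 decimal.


Accuracy = (TP + TN) / (TP + TN + FP + FN) * 100
= (35 + 60) / (35 + 60 + 13 + 5)
= 95 / 113
= 0.8407
= 84.1%

84.1


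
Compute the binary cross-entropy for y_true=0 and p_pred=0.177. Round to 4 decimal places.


For y=0: Loss = -log(1-p)
= -log(1 - 0.177)
= -log(0.823)
= -(-0.1948)
= 0.1948

0.1948


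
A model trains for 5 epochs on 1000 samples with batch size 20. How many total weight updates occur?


Iterations per epoch = 1000 / 20 = 50
Total updates = iterations_per_epoch * epochs
= 50 * 5
= 250

250


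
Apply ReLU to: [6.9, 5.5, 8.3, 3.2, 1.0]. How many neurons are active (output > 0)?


ReLU(x) = max(0, x) for each element:
ReLU(6.9) = 6.9
ReLU(5.5) = 5.5
ReLU(8.3) = 8.3
ReLU(3.2) = 3.2
ReLU(1.0) = 1.0
Active neurons (>0): 5

5


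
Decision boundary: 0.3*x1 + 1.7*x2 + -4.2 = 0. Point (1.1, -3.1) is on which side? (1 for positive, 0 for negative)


Compute 0.3 * 1.1 + 1.7 * -3.1 + -4.2
= 0.33 + -5.27 + -4.2
= -9.14
Since -9.14 < 0, the point is on the negative side.

0


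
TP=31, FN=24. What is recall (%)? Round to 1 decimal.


Recall = TP / (TP + FN) * 100
= 31 / (31 + 24)
= 31 / 55
= 0.5636
= 56.4%

56.4


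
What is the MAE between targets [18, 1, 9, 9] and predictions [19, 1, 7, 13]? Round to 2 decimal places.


Absolute errors: [1, 0, 2, 4]
Sum of absolute errors = 7
MAE = 7 / 4 = 1.75

1.75


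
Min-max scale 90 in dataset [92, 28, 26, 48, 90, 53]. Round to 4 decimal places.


Min = 26, Max = 92
Range = 92 - 26 = 66
Scaled = (x - min) / (max - min)
= (90 - 26) / 66
= 64 / 66
= 0.9697

0.9697


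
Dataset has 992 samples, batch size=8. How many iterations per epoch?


Iterations per epoch = dataset_size / batch_size
= 992 / 8
= 124

124


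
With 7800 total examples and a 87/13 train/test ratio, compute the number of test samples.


Train samples = 7800 * 87% = 6786
Test samples = 7800 - 6786
= 1014

1014
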